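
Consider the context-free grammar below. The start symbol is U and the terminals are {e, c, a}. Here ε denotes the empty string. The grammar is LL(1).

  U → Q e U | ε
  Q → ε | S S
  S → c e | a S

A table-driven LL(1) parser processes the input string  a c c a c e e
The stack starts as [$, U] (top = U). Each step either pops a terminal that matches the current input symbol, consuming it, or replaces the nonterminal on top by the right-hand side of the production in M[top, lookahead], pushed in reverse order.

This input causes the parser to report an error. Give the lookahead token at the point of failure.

     Stack        Input            Action
  1  $ U          a c c a c e e $  expand U → Q e U
  2  $ U e Q      a c c a c e e $  expand Q → S S
  3  $ U e S S    a c c a c e e $  expand S → a S
  4  $ U e S S a  a c c a c e e $  match a
  5  $ U e S S    c c a c e e $    expand S → c e
  6  $ U e S e c  c c a c e e $    match c
  7  $ U e S e    c a c e e $      error: top is terminal e but lookahead is c

c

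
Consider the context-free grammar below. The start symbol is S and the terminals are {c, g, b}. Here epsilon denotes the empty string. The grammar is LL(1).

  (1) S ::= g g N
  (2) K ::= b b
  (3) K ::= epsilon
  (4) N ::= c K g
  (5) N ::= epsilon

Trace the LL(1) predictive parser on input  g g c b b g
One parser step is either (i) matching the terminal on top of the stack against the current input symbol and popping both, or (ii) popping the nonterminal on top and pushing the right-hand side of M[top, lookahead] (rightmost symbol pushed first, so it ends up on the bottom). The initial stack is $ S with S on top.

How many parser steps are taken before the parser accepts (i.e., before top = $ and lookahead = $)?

9

step 1: stack=$ S  input=g g c b b g $  — expand S ::= g g N
step 2: stack=$ N g g  input=g g c b b g $  — match g
step 3: stack=$ N g  input=g c b b g $  — match g
step 4: stack=$ N  input=c b b g $  — expand N ::= c K g
step 5: stack=$ g K c  input=c b b g $  — match c
step 6: stack=$ g K  input=b b g $  — expand K ::= b b
step 7: stack=$ g b b  input=b b g $  — match b
step 8: stack=$ g b  input=b g $  — match b
step 9: stack=$ g  input=g $  — match g
Accept reached after 9 steps.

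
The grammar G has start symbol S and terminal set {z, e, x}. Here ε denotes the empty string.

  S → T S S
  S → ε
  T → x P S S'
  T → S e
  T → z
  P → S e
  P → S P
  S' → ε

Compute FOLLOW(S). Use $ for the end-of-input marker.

FIRST(S'): from S'→ε we get {ε}. So FIRST(S') = {ε}.
FIRST(S): from S→T S S we get {e, x, z}; from S→ε we get {ε}. So FIRST(S) = {ε, e, x, z}.
FIRST(T): from T→x P S S' we get {x}; from T→S e we get {e, x, z}; from T→z we get {z}. So FIRST(T) = {e, x, z}.
FIRST(P): from P→S e we get {e, x, z}; from P→S P we get {e, x, z}. So FIRST(P) = {e, x, z}.
FOLLOW(S) includes $ since S is the start symbol.
FOLLOW(S): in S→T S S (occurrence 1), S is followed by S with FIRST {ε, e, x, z}; in S→T S S (occurrence 1), the suffix after S is nullable (adds nothing new); in S→T S S (occurrence 2), the suffix after S is empty (adds nothing new); in T→x P S S', S is followed by S' with FIRST {ε}; in T→x P S S', the suffix after S is nullable, so FOLLOW(S) ⊇ FOLLOW(T) = {$, e, x, z}; in T→S e, S is followed by e with FIRST {e}; in P→S e, S is followed by e with FIRST {e}; in P→S P, S is followed by P with FIRST {e, x, z}. Thus FOLLOW(S) = {$, e, x, z}.
FOLLOW(T): in S→T S S, T is followed by S S with FIRST {ε, e, x, z}; in S→T S S, the suffix after T is nullable, so FOLLOW(T) ⊇ FOLLOW(S) = {$, e, x, z}. Thus FOLLOW(T) = {$, e, x, z}.
FOLLOW(P): in T→x P S S', P is followed by S S' with FIRST {ε, e, x, z}; in T→x P S S', the suffix after P is nullable, so FOLLOW(P) ⊇ FOLLOW(T) = {$, e, x, z}; in P→S P, the suffix after P is empty (adds nothing new). Thus FOLLOW(P) = {$, e, x, z}.
FOLLOW(S'): in T→x P S S', the suffix after S' is empty, so FOLLOW(S') ⊇ FOLLOW(T) = {$, e, x, z}. Thus FOLLOW(S') = {$, e, x, z}.

{$, e, x, z}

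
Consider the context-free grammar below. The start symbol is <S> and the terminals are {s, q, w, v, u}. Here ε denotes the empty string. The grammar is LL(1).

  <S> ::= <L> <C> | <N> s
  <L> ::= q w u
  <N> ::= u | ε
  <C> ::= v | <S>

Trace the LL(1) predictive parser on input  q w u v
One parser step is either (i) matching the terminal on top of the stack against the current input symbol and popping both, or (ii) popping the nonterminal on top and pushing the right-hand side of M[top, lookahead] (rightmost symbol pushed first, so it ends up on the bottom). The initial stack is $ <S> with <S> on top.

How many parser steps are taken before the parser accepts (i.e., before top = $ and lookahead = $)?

step 1: stack=$ <S>  input=q w u v $  — expand <S> ::= <L> <C>
step 2: stack=$ <C> <L>  input=q w u v $  — expand <L> ::= q w u
step 3: stack=$ <C> u w q  input=q w u v $  — match q
step 4: stack=$ <C> u w  input=w u v $  — match w
step 5: stack=$ <C> u  input=u v $  — match u
step 6: stack=$ <C>  input=v $  — expand <C> ::= v
step 7: stack=$ v  input=v $  — match v
Accept reached after 7 steps.

7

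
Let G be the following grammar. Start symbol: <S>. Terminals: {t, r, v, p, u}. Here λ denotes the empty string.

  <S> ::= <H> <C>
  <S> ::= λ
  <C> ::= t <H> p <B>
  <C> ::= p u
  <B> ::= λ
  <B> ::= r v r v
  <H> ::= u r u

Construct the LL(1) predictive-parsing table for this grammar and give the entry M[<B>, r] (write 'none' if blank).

<B> ::= r v r v

FIRST(<C>): from <C>::=t <H> p <B> we get {t}; from <C>::=p u we get {p}. So FIRST(<C>) = {p, t}.
FIRST(<B>): from <B>::=λ we get {λ}; from <B>::=r v r v we get {r}. So FIRST(<B>) = {λ, r}.
FIRST(<H>): from <H>::=u r u we get {u}. So FIRST(<H>) = {u}.
FIRST(<S>): from <S>::=<H> <C> we get {u}; from <S>::=λ we get {λ}. So FIRST(<S>) = {λ, u}.
FOLLOW(<S>) includes $ since <S> is the start symbol.
FOLLOW(<C>): in <S>::=<H> <C>, the suffix after <C> is empty, so FOLLOW(<C>) ⊇ FOLLOW(<S>) = {$}. Thus FOLLOW(<C>) = {$}.
FOLLOW(<B>): in <C>::=t <H> p <B>, the suffix after <B> is empty, so FOLLOW(<B>) ⊇ FOLLOW(<C>) = {$}. Thus FOLLOW(<B>) = {$}.
For <B> ::= λ: FIRST(λ) = {λ}, so it goes in M[<B>, t] for t ∈ {}; since λ ∈ FIRST, also for every t ∈ FOLLOW(<B>) = {$}.
For <B> ::= r v r v: FIRST(r v r v) = {r}, so it goes in M[<B>, t] for t ∈ {r}.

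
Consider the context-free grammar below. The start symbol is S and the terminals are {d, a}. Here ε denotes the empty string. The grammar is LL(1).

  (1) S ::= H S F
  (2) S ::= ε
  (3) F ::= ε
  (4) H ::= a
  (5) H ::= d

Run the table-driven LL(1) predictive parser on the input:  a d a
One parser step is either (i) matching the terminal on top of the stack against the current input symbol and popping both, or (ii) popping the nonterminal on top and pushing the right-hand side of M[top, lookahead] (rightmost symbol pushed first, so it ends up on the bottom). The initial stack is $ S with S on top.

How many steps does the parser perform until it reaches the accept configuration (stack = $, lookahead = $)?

13

step 1: stack=$ S  input=a d a $  — expand S ::= H S F
step 2: stack=$ F S H  input=a d a $  — expand H ::= a
step 3: stack=$ F S a  input=a d a $  — match a
step 4: stack=$ F S  input=d a $  — expand S ::= H S F
step 5: stack=$ F F S H  input=d a $  — expand H ::= d
step 6: stack=$ F F S d  input=d a $  — match d
step 7: stack=$ F F S  input=a $  — expand S ::= H S F
step 8: stack=$ F F F S H  input=a $  — expand H ::= a
step 9: stack=$ F F F S a  input=a $  — match a
step 10: stack=$ F F F S  input=$  — expand S ::= ε
step 11: stack=$ F F F  input=$  — expand F ::= ε
step 12: stack=$ F F  input=$  — expand F ::= ε
step 13: stack=$ F  input=$  — expand F ::= ε
Accept reached after 13 steps.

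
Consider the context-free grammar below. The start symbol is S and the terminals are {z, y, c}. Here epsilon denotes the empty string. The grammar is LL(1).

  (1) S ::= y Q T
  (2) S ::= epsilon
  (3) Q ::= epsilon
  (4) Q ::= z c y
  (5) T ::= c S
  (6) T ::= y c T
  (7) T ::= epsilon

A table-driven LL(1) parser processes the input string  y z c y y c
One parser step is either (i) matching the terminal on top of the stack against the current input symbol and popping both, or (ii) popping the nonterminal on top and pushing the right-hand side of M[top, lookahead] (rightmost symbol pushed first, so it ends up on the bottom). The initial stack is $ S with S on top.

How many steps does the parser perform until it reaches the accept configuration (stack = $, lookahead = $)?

10

      Stack      Input          Action
   1  $ S        y z c y y c $  expand S ::= y Q T
   2  $ T Q y    y z c y y c $  match y
   3  $ T Q      z c y y c $    expand Q ::= z c y
   4  $ T y c z  z c y y c $    match z
   5  $ T y c    c y y c $      match c
   6  $ T y      y y c $        match y
   7  $ T        y c $          expand T ::= y c T
   8  $ T c y    y c $          match y
   9  $ T c      c $            match c
  10  $ T        $              expand T ::= epsilon
Accept reached after 10 steps.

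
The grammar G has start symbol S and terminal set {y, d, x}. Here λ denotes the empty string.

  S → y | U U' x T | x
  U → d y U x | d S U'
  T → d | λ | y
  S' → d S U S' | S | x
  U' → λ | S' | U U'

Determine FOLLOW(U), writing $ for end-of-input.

{d, x, y}

FIRST(U) = {d}
FIRST(T) = {λ, d, y}
FIRST(S) = {d, x, y}  (via U U' x T)
FIRST(S') = {d, x, y}  (via S)
FIRST(U') = {λ, d, x, y}  (via S', U U')
FOLLOW(S) includes $ since S is the start symbol.
FOLLOW(S): in U→d S U', S is followed by U' with FIRST {λ, d, x, y}; in U→d S U', the suffix after S is nullable, so FOLLOW(S) ⊇ FOLLOW(U) = {d, x, y}; in S'→d S U S', S is followed by U S' with FIRST {d}; in S'→S, the suffix after S is empty, so FOLLOW(S) ⊇ FOLLOW(S') = {d, x, y}. Thus FOLLOW(S) = {$, d, x, y}.
FOLLOW(T): in S→U U' x T, the suffix after T is empty, so FOLLOW(T) ⊇ FOLLOW(S) = {$, d, x, y}. Thus FOLLOW(T) = {$, d, x, y}.
FOLLOW(U): in S→U U' x T, U is followed by U' x T with FIRST {d, x, y}; in U→d y U x, U is followed by x with FIRST {x}; in S'→d S U S', U is followed by S' with FIRST {d, x, y}; in U'→U U', U is followed by U' with FIRST {λ, d, x, y}; in U'→U U', the suffix after U is nullable, so FOLLOW(U) ⊇ FOLLOW(U') = {d, x, y}. Thus FOLLOW(U) = {d, x, y}.
FOLLOW(U'): in S→U U' x T, U' is followed by x T with FIRST {x}; in U→d S U', the suffix after U' is empty, so FOLLOW(U') ⊇ FOLLOW(U) = {d, x, y}; in U'→U U', the suffix after U' is empty (adds nothing new). Thus FOLLOW(U') = {d, x, y}.
FOLLOW(S'): in S'→d S U S', the suffix after S' is empty (adds nothing new); in U'→S', the suffix after S' is empty, so FOLLOW(S') ⊇ FOLLOW(U') = {d, x, y}. Thus FOLLOW(S') = {d, x, y}.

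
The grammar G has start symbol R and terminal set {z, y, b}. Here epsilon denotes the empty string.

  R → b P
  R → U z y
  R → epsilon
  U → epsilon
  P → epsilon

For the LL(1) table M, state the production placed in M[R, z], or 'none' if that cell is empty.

R → U z y

FIRST(U) = {epsilon}
FIRST(P) = {epsilon}
FIRST(R) = {epsilon, b, z}  (via U z y)
FOLLOW(R) includes $ since R is the start symbol.
FOLLOW(R): R appears on no right-hand side. Thus FOLLOW(R) = {$}.
For R → b P: FIRST(b P) = {b}, so it goes in M[R, t] for t ∈ {b}.
For R → U z y: FIRST(U z y) = {z}, so it goes in M[R, t] for t ∈ {z}.
For R → epsilon: FIRST(epsilon) = {epsilon}, so it goes in M[R, t] for t ∈ {}; since epsilon ∈ FIRST, also for every t ∈ FOLLOW(R) = {$}.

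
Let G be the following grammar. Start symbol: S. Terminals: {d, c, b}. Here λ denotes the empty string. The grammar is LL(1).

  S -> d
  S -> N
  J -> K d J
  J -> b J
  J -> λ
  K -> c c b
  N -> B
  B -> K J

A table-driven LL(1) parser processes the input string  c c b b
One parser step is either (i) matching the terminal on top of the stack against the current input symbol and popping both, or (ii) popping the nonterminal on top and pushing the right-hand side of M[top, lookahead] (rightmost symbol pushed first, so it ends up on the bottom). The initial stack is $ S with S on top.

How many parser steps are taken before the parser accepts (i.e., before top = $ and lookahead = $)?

10

      Stack      Input      Action
   1  $ S        c c b b $  expand S -> N
   2  $ N        c c b b $  expand N -> B
   3  $ B        c c b b $  expand B -> K J
   4  $ J K      c c b b $  expand K -> c c b
   5  $ J b c c  c c b b $  match c
   6  $ J b c    c b b $    match c
   7  $ J b      b b $      match b
   8  $ J        b $        expand J -> b J
   9  $ J b      b $        match b
  10  $ J        $          expand J -> λ
Accept reached after 10 steps.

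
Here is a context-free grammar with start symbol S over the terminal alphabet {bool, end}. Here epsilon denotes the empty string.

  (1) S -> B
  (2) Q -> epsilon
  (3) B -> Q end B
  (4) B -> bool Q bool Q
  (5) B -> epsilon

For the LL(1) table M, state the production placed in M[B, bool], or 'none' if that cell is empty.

B -> bool Q bool Q

FIRST(Q) = {epsilon}
FIRST(B) = {epsilon, bool, end}  (via Q end B)
FIRST(S) = {epsilon, bool, end}  (via B)
FOLLOW(S) includes $ since S is the start symbol.
FOLLOW(S): S appears on no right-hand side. Thus FOLLOW(S) = {$}.
FOLLOW(B): in S->B, the suffix after B is empty, so FOLLOW(B) ⊇ FOLLOW(S) = {$}; in B->Q end B, the suffix after B is empty (adds nothing new). Thus FOLLOW(B) = {$}.
For B -> Q end B: FIRST(Q end B) = {end}, so it goes in M[B, t] for t ∈ {end}.
For B -> bool Q bool Q: FIRST(bool Q bool Q) = {bool}, so it goes in M[B, t] for t ∈ {bool}.
For B -> epsilon: FIRST(epsilon) = {epsilon}, so it goes in M[B, t] for t ∈ {}; since epsilon ∈ FIRST, also for every t ∈ FOLLOW(B) = {$}.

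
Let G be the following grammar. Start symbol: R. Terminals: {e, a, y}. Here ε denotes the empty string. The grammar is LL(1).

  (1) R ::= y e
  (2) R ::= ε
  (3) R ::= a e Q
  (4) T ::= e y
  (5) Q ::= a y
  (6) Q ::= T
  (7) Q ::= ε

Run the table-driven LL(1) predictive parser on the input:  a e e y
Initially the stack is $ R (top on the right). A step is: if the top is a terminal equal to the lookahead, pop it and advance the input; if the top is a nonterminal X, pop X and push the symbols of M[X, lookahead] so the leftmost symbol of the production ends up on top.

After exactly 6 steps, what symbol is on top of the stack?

y

step 1: stack=$ R  input=a e e y $  — expand R ::= a e Q
step 2: stack=$ Q e a  input=a e e y $  — match a
step 3: stack=$ Q e  input=e e y $  — match e
step 4: stack=$ Q  input=e y $  — expand Q ::= T
step 5: stack=$ T  input=e y $  — expand T ::= e y
step 6: stack=$ y e  input=e y $  — match e
Stack after step 6: $ y (top = y).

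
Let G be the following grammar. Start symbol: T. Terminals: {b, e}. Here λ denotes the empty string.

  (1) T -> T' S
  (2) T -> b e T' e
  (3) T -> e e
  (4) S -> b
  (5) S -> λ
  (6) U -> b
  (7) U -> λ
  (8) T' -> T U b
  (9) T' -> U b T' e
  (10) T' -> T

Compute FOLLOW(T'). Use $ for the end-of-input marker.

FIRST(S) = {λ, b}
FIRST(U) = {λ, b}
FIRST(T) = {b, e}  (via T' S)
FIRST(T') = {b, e}  (via T U b, U b T' e, T)
FOLLOW(T) includes $ since T is the start symbol.
FOLLOW(U): in T'->T U b, U is followed by b with FIRST {b}; in T'->U b T' e, U is followed by b T' e with FIRST {b}. Thus FOLLOW(U) = {b}.
FOLLOW(T): in T'->T U b, T is followed by U b with FIRST {b}; in T'->T, the suffix after T is empty, so FOLLOW(T) ⊇ FOLLOW(T') = {$, b, e}. Thus FOLLOW(T) = {$, b, e}.
FOLLOW(S): in T->T' S, the suffix after S is empty, so FOLLOW(S) ⊇ FOLLOW(T) = {$, b, e}. Thus FOLLOW(S) = {$, b, e}.
FOLLOW(T'): in T->T' S, T' is followed by S with FIRST {λ, b}; in T->T' S, the suffix after T' is nullable, so FOLLOW(T') ⊇ FOLLOW(T) = {$, b, e}; in T->b e T' e, T' is followed by e with FIRST {e}; in T'->U b T' e, T' is followed by e with FIRST {e}. Thus FOLLOW(T') = {$, b, e}.

{$, b, e}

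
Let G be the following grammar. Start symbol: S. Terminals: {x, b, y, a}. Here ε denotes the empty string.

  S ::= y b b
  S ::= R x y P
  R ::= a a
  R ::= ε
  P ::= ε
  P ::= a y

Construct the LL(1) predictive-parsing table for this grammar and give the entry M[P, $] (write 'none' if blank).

P ::= ε

FIRST(R) = {ε, a}
FIRST(P) = {ε, a}
FIRST(S) = {a, x, y}  (via R x y P)
FOLLOW(S) includes $ since S is the start symbol.
FOLLOW(S): S appears on no right-hand side. Thus FOLLOW(S) = {$}.
FOLLOW(P): in S::=R x y P, the suffix after P is empty, so FOLLOW(P) ⊇ FOLLOW(S) = {$}. Thus FOLLOW(P) = {$}.
For P ::= ε: FIRST(ε) = {ε}, so it goes in M[P, t] for t ∈ {}; since ε ∈ FIRST, also for every t ∈ FOLLOW(P) = {$}.
For P ::= a y: FIRST(a y) = {a}, so it goes in M[P, t] for t ∈ {a}.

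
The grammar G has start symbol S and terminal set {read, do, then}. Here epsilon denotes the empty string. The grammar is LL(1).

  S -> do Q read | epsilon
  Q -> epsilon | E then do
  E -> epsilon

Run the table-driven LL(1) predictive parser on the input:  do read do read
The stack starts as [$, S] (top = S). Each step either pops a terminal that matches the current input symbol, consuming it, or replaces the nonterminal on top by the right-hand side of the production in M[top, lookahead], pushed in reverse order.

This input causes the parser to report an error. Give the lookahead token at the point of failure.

     Stack        Input              Action
  1  $ S          do read do read $  expand S -> do Q read
  2  $ read Q do  do read do read $  match do
  3  $ read Q     read do read $     expand Q -> epsilon
  4  $ read       read do read $     match read
  5  $            do read $          error: stack empty but input remains

do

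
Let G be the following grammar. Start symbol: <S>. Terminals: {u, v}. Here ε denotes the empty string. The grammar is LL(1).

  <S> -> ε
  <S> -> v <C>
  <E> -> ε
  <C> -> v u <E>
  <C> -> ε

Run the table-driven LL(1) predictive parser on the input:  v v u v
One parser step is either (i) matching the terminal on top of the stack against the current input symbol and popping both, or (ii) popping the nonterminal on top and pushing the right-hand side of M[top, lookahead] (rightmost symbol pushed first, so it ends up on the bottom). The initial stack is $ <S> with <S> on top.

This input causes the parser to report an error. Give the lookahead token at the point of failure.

v

     Stack      Input      Action
  1  $ <S>      v v u v $  expand <S> -> v <C>
  2  $ <C> v    v v u v $  match v
  3  $ <C>      v u v $    expand <C> -> v u <E>
  4  $ <E> u v  v u v $    match v
  5  $ <E> u    u v $      match u
  6  $ <E>      v $        error: M[<E>, v] is empty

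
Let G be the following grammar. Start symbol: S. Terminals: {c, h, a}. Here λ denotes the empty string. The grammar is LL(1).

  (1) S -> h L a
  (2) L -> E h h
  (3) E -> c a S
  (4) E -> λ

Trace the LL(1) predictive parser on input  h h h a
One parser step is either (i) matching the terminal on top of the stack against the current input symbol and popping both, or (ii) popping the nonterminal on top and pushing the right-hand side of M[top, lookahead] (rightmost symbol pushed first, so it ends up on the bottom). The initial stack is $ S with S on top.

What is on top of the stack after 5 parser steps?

step 1: stack=$ S  input=h h h a $  — expand S -> h L a
step 2: stack=$ a L h  input=h h h a $  — match h
step 3: stack=$ a L  input=h h a $  — expand L -> E h h
step 4: stack=$ a h h E  input=h h a $  — expand E -> λ
step 5: stack=$ a h h  input=h h a $  — match h
Stack after step 5: $ a h (top = h).

h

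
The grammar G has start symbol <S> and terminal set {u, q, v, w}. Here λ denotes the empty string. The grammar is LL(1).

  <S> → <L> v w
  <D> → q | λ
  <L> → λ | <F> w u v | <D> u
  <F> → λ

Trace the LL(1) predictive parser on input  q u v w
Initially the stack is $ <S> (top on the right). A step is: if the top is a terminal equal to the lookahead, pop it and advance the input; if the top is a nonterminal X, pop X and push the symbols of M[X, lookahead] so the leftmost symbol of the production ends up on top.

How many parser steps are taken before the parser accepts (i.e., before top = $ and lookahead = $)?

     Stack        Input      Action
  1  $ <S>        q u v w $  expand <S> → <L> v w
  2  $ w v <L>    q u v w $  expand <L> → <D> u
  3  $ w v u <D>  q u v w $  expand <D> → q
  4  $ w v u q    q u v w $  match q
  5  $ w v u      u v w $    match u
  6  $ w v        v w $      match v
  7  $ w          w $        match w
Accept reached after 7 steps.

7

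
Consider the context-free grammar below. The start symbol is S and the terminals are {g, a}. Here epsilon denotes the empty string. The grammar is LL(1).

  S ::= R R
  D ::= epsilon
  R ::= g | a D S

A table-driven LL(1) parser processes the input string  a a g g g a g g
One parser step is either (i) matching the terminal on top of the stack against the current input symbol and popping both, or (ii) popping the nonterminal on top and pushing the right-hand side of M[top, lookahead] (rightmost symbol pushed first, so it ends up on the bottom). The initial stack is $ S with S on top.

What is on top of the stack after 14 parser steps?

step 1: stack=$ S  input=a a g g g a g g $  — expand S ::= R R
step 2: stack=$ R R  input=a a g g g a g g $  — expand R ::= a D S
step 3: stack=$ R S D a  input=a a g g g a g g $  — match a
step 4: stack=$ R S D  input=a g g g a g g $  — expand D ::= epsilon
step 5: stack=$ R S  input=a g g g a g g $  — expand S ::= R R
step 6: stack=$ R R R  input=a g g g a g g $  — expand R ::= a D S
step 7: stack=$ R R S D a  input=a g g g a g g $  — match a
step 8: stack=$ R R S D  input=g g g a g g $  — expand D ::= epsilon
step 9: stack=$ R R S  input=g g g a g g $  — expand S ::= R R
step 10: stack=$ R R R R  input=g g g a g g $  — expand R ::= g
step 11: stack=$ R R R g  input=g g g a g g $  — match g
step 12: stack=$ R R R  input=g g a g g $  — expand R ::= g
step 13: stack=$ R R g  input=g g a g g $  — match g
step 14: stack=$ R R  input=g a g g $  — expand R ::= g
Stack after step 14: $ R g (top = g).

g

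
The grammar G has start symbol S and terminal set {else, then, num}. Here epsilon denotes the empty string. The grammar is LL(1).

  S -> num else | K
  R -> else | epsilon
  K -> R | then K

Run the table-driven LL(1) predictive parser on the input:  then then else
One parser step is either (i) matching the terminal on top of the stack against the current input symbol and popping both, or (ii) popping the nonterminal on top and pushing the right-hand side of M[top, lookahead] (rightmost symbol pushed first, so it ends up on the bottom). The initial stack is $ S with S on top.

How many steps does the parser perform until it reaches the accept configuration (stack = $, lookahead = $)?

8

     Stack     Input             Action
  1  $ S       then then else $  expand S -> K
  2  $ K       then then else $  expand K -> then K
  3  $ K then  then then else $  match then
  4  $ K       then else $       expand K -> then K
  5  $ K then  then else $       match then
  6  $ K       else $            expand K -> R
  7  $ R       else $            expand R -> else
  8  $ else    else $            match else
Accept reached after 8 steps.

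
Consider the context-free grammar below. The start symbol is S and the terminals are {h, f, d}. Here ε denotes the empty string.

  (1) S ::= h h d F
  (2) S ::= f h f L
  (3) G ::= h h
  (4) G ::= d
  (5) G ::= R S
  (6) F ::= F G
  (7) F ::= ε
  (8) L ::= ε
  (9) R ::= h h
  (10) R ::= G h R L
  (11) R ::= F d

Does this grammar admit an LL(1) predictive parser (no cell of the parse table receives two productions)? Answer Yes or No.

No

FIRST(S) = {f, h}
FIRST(G) = {d, h}
FIRST(F) = {ε, d, h}
FIRST(L) = {ε}
FIRST(R) = {d, h}
FOLLOW(S) = {$, d, h}
FOLLOW(G) = {$, d, h}
FOLLOW(F) = {$, d, h}
FOLLOW(L) = {$, d, f, h}
FOLLOW(R) = {f, h}
Cell M[F, d] receives both F ::= F G and F ::= ε — the grammar is not LL(1).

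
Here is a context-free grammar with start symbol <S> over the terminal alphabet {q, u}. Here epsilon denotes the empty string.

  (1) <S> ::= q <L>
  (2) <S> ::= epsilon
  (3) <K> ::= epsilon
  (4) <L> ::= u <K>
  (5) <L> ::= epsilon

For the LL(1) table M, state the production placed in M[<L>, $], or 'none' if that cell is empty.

<L> ::= epsilon

FIRST(<S>): from <S>::=q <L> we get {q}; from <S>::=epsilon we get {epsilon}. So FIRST(<S>) = {epsilon, q}.
FIRST(<K>): from <K>::=epsilon we get {epsilon}. So FIRST(<K>) = {epsilon}.
FIRST(<L>): from <L>::=u <K> we get {u}; from <L>::=epsilon we get {epsilon}. So FIRST(<L>) = {epsilon, u}.
FOLLOW(<S>) includes $ since <S> is the start symbol.
FOLLOW(<S>): <S> appears on no right-hand side. Thus FOLLOW(<S>) = {$}.
FOLLOW(<L>): in <S>::=q <L>, the suffix after <L> is empty, so FOLLOW(<L>) ⊇ FOLLOW(<S>) = {$}. Thus FOLLOW(<L>) = {$}.
For <L> ::= u <K>: FIRST(u <K>) = {u}, so it goes in M[<L>, t] for t ∈ {u}.
For <L> ::= epsilon: FIRST(epsilon) = {epsilon}, so it goes in M[<L>, t] for t ∈ {}; since epsilon ∈ FIRST, also for every t ∈ FOLLOW(<L>) = {$}.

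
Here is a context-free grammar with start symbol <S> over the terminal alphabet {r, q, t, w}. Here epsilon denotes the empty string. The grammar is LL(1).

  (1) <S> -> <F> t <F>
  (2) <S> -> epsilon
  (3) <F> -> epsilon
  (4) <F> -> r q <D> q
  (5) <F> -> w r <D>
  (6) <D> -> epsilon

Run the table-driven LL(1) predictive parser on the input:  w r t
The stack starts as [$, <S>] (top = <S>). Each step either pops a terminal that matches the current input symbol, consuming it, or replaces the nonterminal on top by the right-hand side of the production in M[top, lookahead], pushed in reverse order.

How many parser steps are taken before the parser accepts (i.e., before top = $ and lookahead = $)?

step 1: stack=$ <S>  input=w r t $  — expand <S> -> <F> t <F>
step 2: stack=$ <F> t <F>  input=w r t $  — expand <F> -> w r <D>
step 3: stack=$ <F> t <D> r w  input=w r t $  — match w
step 4: stack=$ <F> t <D> r  input=r t $  — match r
step 5: stack=$ <F> t <D>  input=t $  — expand <D> -> epsilon
step 6: stack=$ <F> t  input=t $  — match t
step 7: stack=$ <F>  input=$  — expand <F> -> epsilon
Accept reached after 7 steps.

7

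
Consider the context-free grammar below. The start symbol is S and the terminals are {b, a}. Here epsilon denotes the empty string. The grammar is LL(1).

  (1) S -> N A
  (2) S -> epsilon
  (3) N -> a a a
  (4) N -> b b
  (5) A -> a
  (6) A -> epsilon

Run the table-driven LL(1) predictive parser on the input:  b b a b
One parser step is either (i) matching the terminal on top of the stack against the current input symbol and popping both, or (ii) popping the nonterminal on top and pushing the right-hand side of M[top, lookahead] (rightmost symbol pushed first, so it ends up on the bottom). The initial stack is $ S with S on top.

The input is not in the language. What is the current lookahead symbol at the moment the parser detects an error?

b

step 1: stack=$ S  input=b b a b $  — expand S -> N A
step 2: stack=$ A N  input=b b a b $  — expand N -> b b
step 3: stack=$ A b b  input=b b a b $  — match b
step 4: stack=$ A b  input=b a b $  — match b
step 5: stack=$ A  input=a b $  — expand A -> a
step 6: stack=$ a  input=a b $  — match a
step 7: stack=$  input=b $  — error: stack empty but input remains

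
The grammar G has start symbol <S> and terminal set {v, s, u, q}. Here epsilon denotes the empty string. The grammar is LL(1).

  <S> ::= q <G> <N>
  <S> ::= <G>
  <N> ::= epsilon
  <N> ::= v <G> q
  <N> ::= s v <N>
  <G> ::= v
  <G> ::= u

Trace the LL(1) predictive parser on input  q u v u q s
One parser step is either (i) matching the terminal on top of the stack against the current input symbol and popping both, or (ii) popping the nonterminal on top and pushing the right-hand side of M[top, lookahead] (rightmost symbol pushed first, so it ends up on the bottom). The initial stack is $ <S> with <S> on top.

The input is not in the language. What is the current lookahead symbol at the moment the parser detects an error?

s

step 1: stack=$ <S>  input=q u v u q s $  — expand <S> ::= q <G> <N>
step 2: stack=$ <N> <G> q  input=q u v u q s $  — match q
step 3: stack=$ <N> <G>  input=u v u q s $  — expand <G> ::= u
step 4: stack=$ <N> u  input=u v u q s $  — match u
step 5: stack=$ <N>  input=v u q s $  — expand <N> ::= v <G> q
step 6: stack=$ q <G> v  input=v u q s $  — match v
step 7: stack=$ q <G>  input=u q s $  — expand <G> ::= u
step 8: stack=$ q u  input=u q s $  — match u
step 9: stack=$ q  input=q s $  — match q
step 10: stack=$  input=s $  — error: stack empty but input remains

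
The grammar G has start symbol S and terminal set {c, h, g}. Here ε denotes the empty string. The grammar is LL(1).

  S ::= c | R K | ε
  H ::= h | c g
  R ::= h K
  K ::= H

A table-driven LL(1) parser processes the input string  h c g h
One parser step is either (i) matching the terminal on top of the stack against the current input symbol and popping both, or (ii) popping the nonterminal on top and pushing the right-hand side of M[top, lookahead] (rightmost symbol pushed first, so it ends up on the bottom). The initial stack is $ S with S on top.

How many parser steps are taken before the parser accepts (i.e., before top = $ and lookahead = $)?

10

      Stack    Input      Action
   1  $ S      h c g h $  expand S ::= R K
   2  $ K R    h c g h $  expand R ::= h K
   3  $ K K h  h c g h $  match h
   4  $ K K    c g h $    expand K ::= H
   5  $ K H    c g h $    expand H ::= c g
   6  $ K g c  c g h $    match c
   7  $ K g    g h $      match g
   8  $ K      h $        expand K ::= H
   9  $ H      h $        expand H ::= h
  10  $ h      h $        match h
Accept reached after 10 steps.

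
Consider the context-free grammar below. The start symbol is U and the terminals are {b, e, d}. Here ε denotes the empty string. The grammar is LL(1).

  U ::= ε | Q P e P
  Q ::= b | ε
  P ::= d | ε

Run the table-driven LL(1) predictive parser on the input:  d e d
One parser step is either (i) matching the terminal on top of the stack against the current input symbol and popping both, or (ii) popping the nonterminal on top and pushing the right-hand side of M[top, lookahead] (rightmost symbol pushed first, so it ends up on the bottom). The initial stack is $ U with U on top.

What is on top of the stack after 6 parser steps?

step 1: stack=$ U  input=d e d $  — expand U ::= Q P e P
step 2: stack=$ P e P Q  input=d e d $  — expand Q ::= ε
step 3: stack=$ P e P  input=d e d $  — expand P ::= d
step 4: stack=$ P e d  input=d e d $  — match d
step 5: stack=$ P e  input=e d $  — match e
step 6: stack=$ P  input=d $  — expand P ::= d
Stack after step 6: $ d (top = d).

d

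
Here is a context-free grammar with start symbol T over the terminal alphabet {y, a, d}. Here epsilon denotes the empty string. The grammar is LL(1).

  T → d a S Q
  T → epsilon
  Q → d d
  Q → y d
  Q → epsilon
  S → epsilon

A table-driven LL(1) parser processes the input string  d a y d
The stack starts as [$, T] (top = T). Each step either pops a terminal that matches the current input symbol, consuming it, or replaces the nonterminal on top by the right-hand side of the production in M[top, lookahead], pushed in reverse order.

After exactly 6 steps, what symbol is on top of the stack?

step 1: stack=$ T  input=d a y d $  — expand T → d a S Q
step 2: stack=$ Q S a d  input=d a y d $  — match d
step 3: stack=$ Q S a  input=a y d $  — match a
step 4: stack=$ Q S  input=y d $  — expand S → epsilon
step 5: stack=$ Q  input=y d $  — expand Q → y d
step 6: stack=$ d y  input=y d $  — match y
Stack after step 6: $ d (top = d).

d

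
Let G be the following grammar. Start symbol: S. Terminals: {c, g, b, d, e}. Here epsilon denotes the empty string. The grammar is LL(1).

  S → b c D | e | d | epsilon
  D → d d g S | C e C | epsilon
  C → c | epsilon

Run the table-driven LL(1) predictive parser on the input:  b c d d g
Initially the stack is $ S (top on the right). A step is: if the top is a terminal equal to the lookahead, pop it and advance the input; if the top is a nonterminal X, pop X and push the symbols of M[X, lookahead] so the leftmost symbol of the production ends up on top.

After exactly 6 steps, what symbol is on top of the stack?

g

step 1: stack=$ S  input=b c d d g $  — expand S → b c D
step 2: stack=$ D c b  input=b c d d g $  — match b
step 3: stack=$ D c  input=c d d g $  — match c
step 4: stack=$ D  input=d d g $  — expand D → d d g S
step 5: stack=$ S g d d  input=d d g $  — match d
step 6: stack=$ S g d  input=d g $  — match d
Stack after step 6: $ S g (top = g).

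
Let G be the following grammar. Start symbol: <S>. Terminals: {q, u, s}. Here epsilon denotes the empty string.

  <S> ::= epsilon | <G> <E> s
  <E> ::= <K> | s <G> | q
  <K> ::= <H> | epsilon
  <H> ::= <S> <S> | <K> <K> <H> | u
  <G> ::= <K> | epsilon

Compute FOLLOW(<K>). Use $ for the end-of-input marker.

FIRST(<S>): from <S>::=epsilon we get {epsilon}; from <S>::=<G> <E> s we get {q, s, u}. So FIRST(<S>) = {epsilon, q, s, u}.
FIRST(<E>): from <E>::=<K> we get {epsilon, q, s, u}; from <E>::=s <G> we get {s}; from <E>::=q we get {q}. So FIRST(<E>) = {epsilon, q, s, u}.
FIRST(<K>): from <K>::=<H> we get {epsilon, q, s, u}; from <K>::=epsilon we get {epsilon}. So FIRST(<K>) = {epsilon, q, s, u}.
FIRST(<H>): from <H>::=<S> <S> we get {epsilon, q, s, u}; from <H>::=<K> <K> <H> we get {epsilon, q, s, u}; from <H>::=u we get {u}. So FIRST(<H>) = {epsilon, q, s, u}.
FIRST(<G>): from <G>::=<K> we get {epsilon, q, s, u}; from <G>::=epsilon we get {epsilon}. So FIRST(<G>) = {epsilon, q, s, u}.
FOLLOW(<S>) includes $ since <S> is the start symbol.
FOLLOW(<E>): in <S>::=<G> <E> s, <E> is followed by s with FIRST {s}. Thus FOLLOW(<E>) = {s}.
FOLLOW(<G>): in <S>::=<G> <E> s, <G> is followed by <E> s with FIRST {q, s, u}; in <E>::=s <G>, the suffix after <G> is empty, so FOLLOW(<G>) ⊇ FOLLOW(<E>) = {s}. Thus FOLLOW(<G>) = {q, s, u}.
FOLLOW(<S>): in <H>::=<S> <S> (occurrence 1), <S> is followed by <S> with FIRST {epsilon, q, s, u}; in <H>::=<S> <S> (occurrence 1), the suffix after <S> is nullable, so FOLLOW(<S>) ⊇ FOLLOW(<H>) = {q, s, u}; in <H>::=<S> <S> (occurrence 2), the suffix after <S> is empty, so FOLLOW(<S>) ⊇ FOLLOW(<H>) = {q, s, u}. Thus FOLLOW(<S>) = {$, q, s, u}.
FOLLOW(<K>): in <E>::=<K>, the suffix after <K> is empty, so FOLLOW(<K>) ⊇ FOLLOW(<E>) = {s}; in <H>::=<K> <K> <H> (occurrence 1), <K> is followed by <K> <H> with FIRST {epsilon, q, s, u}; in <H>::=<K> <K> <H> (occurrence 1), the suffix after <K> is nullable, so FOLLOW(<K>) ⊇ FOLLOW(<H>) = {q, s, u}; in <H>::=<K> <K> <H> (occurrence 2), <K> is followed by <H> with FIRST {epsilon, q, s, u}; in <H>::=<K> <K> <H> (occurrence 2), the suffix after <K> is nullable, so FOLLOW(<K>) ⊇ FOLLOW(<H>) = {q, s, u}; in <G>::=<K>, the suffix after <K> is empty, so FOLLOW(<K>) ⊇ FOLLOW(<G>) = {q, s, u}. Thus FOLLOW(<K>) = {q, s, u}.
FOLLOW(<H>): in <K>::=<H>, the suffix after <H> is empty, so FOLLOW(<H>) ⊇ FOLLOW(<K>) = {q, s, u}; in <H>::=<K> <K> <H>, the suffix after <H> is empty (adds nothing new). Thus FOLLOW(<H>) = {q, s, u}.

{q, s, u}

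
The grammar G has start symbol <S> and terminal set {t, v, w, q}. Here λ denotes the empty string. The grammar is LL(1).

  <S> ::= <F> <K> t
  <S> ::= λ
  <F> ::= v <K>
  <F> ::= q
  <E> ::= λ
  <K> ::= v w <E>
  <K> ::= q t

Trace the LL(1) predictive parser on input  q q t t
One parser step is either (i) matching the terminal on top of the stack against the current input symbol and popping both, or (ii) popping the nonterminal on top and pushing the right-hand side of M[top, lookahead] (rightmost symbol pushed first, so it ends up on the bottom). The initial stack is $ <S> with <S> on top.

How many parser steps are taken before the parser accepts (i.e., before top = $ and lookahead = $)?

step 1: stack=$ <S>  input=q q t t $  — expand <S> ::= <F> <K> t
step 2: stack=$ t <K> <F>  input=q q t t $  — expand <F> ::= q
step 3: stack=$ t <K> q  input=q q t t $  — match q
step 4: stack=$ t <K>  input=q t t $  — expand <K> ::= q t
step 5: stack=$ t t q  input=q t t $  — match q
step 6: stack=$ t t  input=t t $  — match t
step 7: stack=$ t  input=t $  — match t
Accept reached after 7 steps.

7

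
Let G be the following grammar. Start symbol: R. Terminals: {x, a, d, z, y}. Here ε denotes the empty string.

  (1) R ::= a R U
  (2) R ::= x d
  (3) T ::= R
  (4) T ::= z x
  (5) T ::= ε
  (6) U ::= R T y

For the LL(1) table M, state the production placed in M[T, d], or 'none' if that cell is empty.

FIRST(R): from R::=a R U we get {a}; from R::=x d we get {x}. So FIRST(R) = {a, x}.
FIRST(T): from T::=R we get {a, x}; from T::=z x we get {z}; from T::=ε we get {ε}. So FIRST(T) = {ε, a, x, z}.
FIRST(U): from U::=R T y we get {a, x}. So FIRST(U) = {a, x}.
FOLLOW(R) includes $ since R is the start symbol.
FOLLOW(T): in U::=R T y, T is followed by y with FIRST {y}. Thus FOLLOW(T) = {y}.
For T ::= R: FIRST(R) = {a, x}, so it goes in M[T, t] for t ∈ {a, x}.
For T ::= z x: FIRST(z x) = {z}, so it goes in M[T, t] for t ∈ {z}.
For T ::= ε: FIRST(ε) = {ε}, so it goes in M[T, t] for t ∈ {}; since ε ∈ FIRST, also for every t ∈ FOLLOW(T) = {y}.
None of these place a production in M[T, d].

none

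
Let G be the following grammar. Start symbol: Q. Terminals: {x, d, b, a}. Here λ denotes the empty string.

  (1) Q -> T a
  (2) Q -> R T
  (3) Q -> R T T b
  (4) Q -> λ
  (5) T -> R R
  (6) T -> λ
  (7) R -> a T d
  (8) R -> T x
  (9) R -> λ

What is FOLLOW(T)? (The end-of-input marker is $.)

FIRST(Q) = {λ, a, b, x}  (via T a, R T, R T T b)
FIRST(T) = {λ, a, x}  (via R R)
FIRST(R) = {λ, a, x}  (via T x)
FOLLOW(Q) includes $ since Q is the start symbol.
FOLLOW(Q): Q appears on no right-hand side. Thus FOLLOW(Q) = {$}.
FOLLOW(T): in Q->T a, T is followed by a with FIRST {a}; in Q->R T, the suffix after T is empty, so FOLLOW(T) ⊇ FOLLOW(Q) = {$}; in Q->R T T b (occurrence 1), T is followed by T b with FIRST {a, b, x}; in Q->R T T b (occurrence 2), T is followed by b with FIRST {b}; in R->a T d, T is followed by d with FIRST {d}; in R->T x, T is followed by x with FIRST {x}. Thus FOLLOW(T) = {$, a, b, d, x}.
FOLLOW(R): in Q->R T, R is followed by T with FIRST {λ, a, x}; in Q->R T, the suffix after R is nullable, so FOLLOW(R) ⊇ FOLLOW(Q) = {$}; in Q->R T T b, R is followed by T T b with FIRST {a, b, x}; in T->R R (occurrence 1), R is followed by R with FIRST {λ, a, x}; in T->R R (occurrence 1), the suffix after R is nullable, so FOLLOW(R) ⊇ FOLLOW(T) = {$, a, b, d, x}; in T->R R (occurrence 2), the suffix after R is empty, so FOLLOW(R) ⊇ FOLLOW(T) = {$, a, b, d, x}. Thus FOLLOW(R) = {$, a, b, d, x}.

{$, a, b, d, x}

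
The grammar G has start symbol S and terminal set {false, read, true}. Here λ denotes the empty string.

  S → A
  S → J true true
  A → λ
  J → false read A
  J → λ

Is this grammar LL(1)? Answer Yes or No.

Yes

FIRST(S) = {λ, false, true}
FIRST(A) = {λ}
FIRST(J) = {λ, false}
FOLLOW(S) = {$}
FOLLOW(A) = {$, true}
FOLLOW(J) = {true}
Each cell of M receives at most one production.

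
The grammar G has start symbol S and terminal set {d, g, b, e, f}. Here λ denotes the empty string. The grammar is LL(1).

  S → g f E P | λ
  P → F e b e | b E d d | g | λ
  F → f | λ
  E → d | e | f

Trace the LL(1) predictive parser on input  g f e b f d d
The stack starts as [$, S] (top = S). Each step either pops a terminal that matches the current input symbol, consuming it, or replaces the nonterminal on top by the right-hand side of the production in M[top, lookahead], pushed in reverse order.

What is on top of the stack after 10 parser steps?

d

      Stack      Input            Action
   1  $ S        g f e b f d d $  expand S → g f E P
   2  $ P E f g  g f e b f d d $  match g
   3  $ P E f    f e b f d d $    match f
   4  $ P E      e b f d d $      expand E → e
   5  $ P e      e b f d d $      match e
   6  $ P        b f d d $        expand P → b E d d
   7  $ d d E b  b f d d $        match b
   8  $ d d E    f d d $          expand E → f
   9  $ d d f    f d d $          match f
  10  $ d d      d d $            match d
Stack after step 10: $ d (top = d).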